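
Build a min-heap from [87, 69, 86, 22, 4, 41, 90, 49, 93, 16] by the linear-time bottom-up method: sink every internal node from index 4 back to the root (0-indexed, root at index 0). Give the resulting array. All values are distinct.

[4, 16, 41, 22, 69, 86, 90, 49, 93, 87]

sift down from index 4: already satisfies heap property
sift down from index 3: already satisfies heap property
sift down from index 2:
  86 vs smaller child 41 at index 5, swap → [87, 69, 41, 22, 4, 86, 90, 49, 93, 16]
sift down from index 1:
  69 vs smaller child 4 at index 4, swap → [87, 4, 41, 22, 69, 86, 90, 49, 93, 16]
  69 vs only child 16 at index 9, swap → [87, 4, 41, 22, 16, 86, 90, 49, 93, 69]
sift down from index 0:
  87 vs smaller child 4 at index 1, swap → [4, 87, 41, 22, 16, 86, 90, 49, 93, 69]
  87 vs smaller child 16 at index 4, swap → [4, 16, 41, 22, 87, 86, 90, 49, 93, 69]
  87 vs only child 69 at index 9, swap → [4, 16, 41, 22, 69, 86, 90, 49, 93, 87]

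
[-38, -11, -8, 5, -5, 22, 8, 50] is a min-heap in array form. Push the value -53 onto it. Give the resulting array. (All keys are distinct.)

append -53 at index 8 → [-38, -11, -8, 5, -5, 22, 8, 50, -53]
-53 < parent 5 at index 3, swap → [-38, -11, -8, -53, -5, 22, 8, 50, 5]
-53 < parent -11 at index 1, swap → [-38, -53, -8, -11, -5, 22, 8, 50, 5]
-53 < parent -38 at index 0, swap → [-53, -38, -8, -11, -5, 22, 8, 50, 5]

[-53, -38, -8, -11, -5, 22, 8, 50, 5]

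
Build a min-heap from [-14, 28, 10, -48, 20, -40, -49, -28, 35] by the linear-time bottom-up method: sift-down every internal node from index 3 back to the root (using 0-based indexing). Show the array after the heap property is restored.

[-49, -48, -40, -28, 20, -14, 10, 28, 35]

sift down from index 3: already satisfies heap property
sift down from index 2:
  10 vs smaller child -49 at index 6, swap → [-14, 28, -49, -48, 20, -40, 10, -28, 35]
sift down from index 1:
  28 vs smaller child -48 at index 3, swap → [-14, -48, -49, 28, 20, -40, 10, -28, 35]
  28 vs smaller child -28 at index 7, swap → [-14, -48, -49, -28, 20, -40, 10, 28, 35]
sift down from index 0:
  -14 vs smaller child -49 at index 2, swap → [-49, -48, -14, -28, 20, -40, 10, 28, 35]
  -14 vs smaller child -40 at index 5, swap → [-49, -48, -40, -28, 20, -14, 10, 28, 35]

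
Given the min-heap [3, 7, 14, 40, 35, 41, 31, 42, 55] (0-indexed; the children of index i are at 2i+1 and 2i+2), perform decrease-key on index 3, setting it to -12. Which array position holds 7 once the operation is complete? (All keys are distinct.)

set index 3 from 40 to -12 → [3, 7, 14, -12, 35, 41, 31, 42, 55]
-12 < parent 7 at index 1, swap → [3, -12, 14, 7, 35, 41, 31, 42, 55]
-12 < parent 3 at index 0, swap → [-12, 3, 14, 7, 35, 41, 31, 42, 55]
resulting array: [-12, 3, 14, 7, 35, 41, 31, 42, 55]

3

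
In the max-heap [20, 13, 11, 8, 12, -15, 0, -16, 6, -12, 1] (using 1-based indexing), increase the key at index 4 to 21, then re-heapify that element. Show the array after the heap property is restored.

[21, 20, 11, 13, 12, -15, 0, -16, 6, -12, 1]

set index 4 from 8 to 21 → [20, 13, 11, 21, 12, -15, 0, -16, 6, -12, 1]
21 > parent 13 at index 2, swap → [20, 21, 11, 13, 12, -15, 0, -16, 6, -12, 1]
21 > parent 20 at index 1, swap → [21, 20, 11, 13, 12, -15, 0, -16, 6, -12, 1]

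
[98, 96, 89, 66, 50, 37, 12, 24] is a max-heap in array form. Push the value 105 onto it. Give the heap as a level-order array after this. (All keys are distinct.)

[105, 98, 89, 96, 50, 37, 12, 24, 66]

append 105 at index 8 → [98, 96, 89, 66, 50, 37, 12, 24, 105]
105 > parent 66 at index 3, swap → [98, 96, 89, 105, 50, 37, 12, 24, 66]
105 > parent 96 at index 1, swap → [98, 105, 89, 96, 50, 37, 12, 24, 66]
105 > parent 98 at index 0, swap → [105, 98, 89, 96, 50, 37, 12, 24, 66]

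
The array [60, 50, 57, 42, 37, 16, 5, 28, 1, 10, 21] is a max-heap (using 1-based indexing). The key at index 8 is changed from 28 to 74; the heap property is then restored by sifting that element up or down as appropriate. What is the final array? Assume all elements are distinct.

[74, 60, 57, 50, 37, 16, 5, 42, 1, 10, 21]

set index 8 from 28 to 74 → [60, 50, 57, 42, 37, 16, 5, 74, 1, 10, 21]
74 > parent 42 at index 4, swap → [60, 50, 57, 74, 37, 16, 5, 42, 1, 10, 21]
74 > parent 50 at index 2, swap → [60, 74, 57, 50, 37, 16, 5, 42, 1, 10, 21]
74 > parent 60 at index 1, swap → [74, 60, 57, 50, 37, 16, 5, 42, 1, 10, 21]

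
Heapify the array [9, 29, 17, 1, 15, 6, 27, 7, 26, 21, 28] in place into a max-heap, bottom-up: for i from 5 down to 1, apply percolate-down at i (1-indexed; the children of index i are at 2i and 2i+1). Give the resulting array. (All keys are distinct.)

sift down from index 5:
  15 vs larger child 28 at index 11, swap → [9, 29, 17, 1, 28, 6, 27, 7, 26, 21, 15]
sift down from index 4:
  1 vs larger child 26 at index 9, swap → [9, 29, 17, 26, 28, 6, 27, 7, 1, 21, 15]
sift down from index 3:
  17 vs larger child 27 at index 7, swap → [9, 29, 27, 26, 28, 6, 17, 7, 1, 21, 15]
sift down from index 2: already satisfies heap property
sift down from index 1:
  9 vs larger child 29 at index 2, swap → [29, 9, 27, 26, 28, 6, 17, 7, 1, 21, 15]
  9 vs larger child 28 at index 5, swap → [29, 28, 27, 26, 9, 6, 17, 7, 1, 21, 15]
  9 vs larger child 21 at index 10, swap → [29, 28, 27, 26, 21, 6, 17, 7, 1, 9, 15]

[29, 28, 27, 26, 21, 6, 17, 7, 1, 9, 15]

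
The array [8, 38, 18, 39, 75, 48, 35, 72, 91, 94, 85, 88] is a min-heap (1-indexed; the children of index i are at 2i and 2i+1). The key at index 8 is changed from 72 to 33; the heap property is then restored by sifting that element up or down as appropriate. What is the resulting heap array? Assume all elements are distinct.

[8, 33, 18, 38, 75, 48, 35, 39, 91, 94, 85, 88]

set index 8 from 72 to 33 → [8, 38, 18, 39, 75, 48, 35, 33, 91, 94, 85, 88]
33 < parent 39 at index 4, swap → [8, 38, 18, 33, 75, 48, 35, 39, 91, 94, 85, 88]
33 < parent 38 at index 2, swap → [8, 33, 18, 38, 75, 48, 35, 39, 91, 94, 85, 88]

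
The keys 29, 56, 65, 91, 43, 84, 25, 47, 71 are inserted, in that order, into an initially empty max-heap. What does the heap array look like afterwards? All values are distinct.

Insert 29:
  append 29 at index 0 → [29] (no swap needed)
Insert 56:
  append 56 at index 1 → [29, 56]
  56 > parent 29 at index 0, swap → [56, 29]
Insert 65:
  append 65 at index 2 → [56, 29, 65]
  65 > parent 56 at index 0, swap → [65, 29, 56]
Insert 91:
  append 91 at index 3 → [65, 29, 56, 91]
  91 > parent 29 at index 1, swap → [65, 91, 56, 29]
  91 > parent 65 at index 0, swap → [91, 65, 56, 29]
Insert 43:
  append 43 at index 4 → [91, 65, 56, 29, 43] (no swap needed)
Insert 84:
  append 84 at index 5 → [91, 65, 56, 29, 43, 84]
  84 > parent 56 at index 2, swap → [91, 65, 84, 29, 43, 56]
Insert 25:
  append 25 at index 6 → [91, 65, 84, 29, 43, 56, 25] (no swap needed)
Insert 47:
  append 47 at index 7 → [91, 65, 84, 29, 43, 56, 25, 47]
  47 > parent 29 at index 3, swap → [91, 65, 84, 47, 43, 56, 25, 29]
Insert 71:
  append 71 at index 8 → [91, 65, 84, 47, 43, 56, 25, 29, 71]
  71 > parent 47 at index 3, swap → [91, 65, 84, 71, 43, 56, 25, 29, 47]
  71 > parent 65 at index 1, swap → [91, 71, 84, 65, 43, 56, 25, 29, 47]

[91, 71, 84, 65, 43, 56, 25, 29, 47]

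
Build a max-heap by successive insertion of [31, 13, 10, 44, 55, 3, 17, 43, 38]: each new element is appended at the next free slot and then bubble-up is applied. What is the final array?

Insert 31:
  append 31 at index 0 → [31] (no swap needed)
Insert 13:
  append 13 at index 1 → [31, 13] (no swap needed)
Insert 10:
  append 10 at index 2 → [31, 13, 10] (no swap needed)
Insert 44:
  append 44 at index 3 → [31, 13, 10, 44]
  44 > parent 13 at index 1, swap → [31, 44, 10, 13]
  44 > parent 31 at index 0, swap → [44, 31, 10, 13]
Insert 55:
  append 55 at index 4 → [44, 31, 10, 13, 55]
  55 > parent 31 at index 1, swap → [44, 55, 10, 13, 31]
  55 > parent 44 at index 0, swap → [55, 44, 10, 13, 31]
Insert 3:
  append 3 at index 5 → [55, 44, 10, 13, 31, 3] (no swap needed)
Insert 17:
  append 17 at index 6 → [55, 44, 10, 13, 31, 3, 17]
  17 > parent 10 at index 2, swap → [55, 44, 17, 13, 31, 3, 10]
Insert 43:
  append 43 at index 7 → [55, 44, 17, 13, 31, 3, 10, 43]
  43 > parent 13 at index 3, swap → [55, 44, 17, 43, 31, 3, 10, 13]
Insert 38:
  append 38 at index 8 → [55, 44, 17, 43, 31, 3, 10, 13, 38] (no swap needed)

[55, 44, 17, 43, 31, 3, 10, 13, 38]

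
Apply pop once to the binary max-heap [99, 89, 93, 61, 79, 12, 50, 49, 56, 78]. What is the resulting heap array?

remove root 99; move last element 78 to root → [78, 89, 93, 61, 79, 12, 50, 49, 56]
78 vs larger child 93 at index 2, swap → [93, 89, 78, 61, 79, 12, 50, 49, 56]

[93, 89, 78, 61, 79, 12, 50, 49, 56]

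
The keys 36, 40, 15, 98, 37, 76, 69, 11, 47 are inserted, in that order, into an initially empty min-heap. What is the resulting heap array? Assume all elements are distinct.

[11, 15, 36, 37, 40, 76, 69, 98, 47]

Insert 36:
  append 36 at index 0 → [36] (no swap needed)
Insert 40:
  append 40 at index 1 → [36, 40] (no swap needed)
Insert 15:
  append 15 at index 2 → [36, 40, 15]
  15 < parent 36 at index 0, swap → [15, 40, 36]
Insert 98:
  append 98 at index 3 → [15, 40, 36, 98] (no swap needed)
Insert 37:
  append 37 at index 4 → [15, 40, 36, 98, 37]
  37 < parent 40 at index 1, swap → [15, 37, 36, 98, 40]
Insert 76:
  append 76 at index 5 → [15, 37, 36, 98, 40, 76] (no swap needed)
Insert 69:
  append 69 at index 6 → [15, 37, 36, 98, 40, 76, 69] (no swap needed)
Insert 11:
  append 11 at index 7 → [15, 37, 36, 98, 40, 76, 69, 11]
  11 < parent 98 at index 3, swap → [15, 37, 36, 11, 40, 76, 69, 98]
  11 < parent 37 at index 1, swap → [15, 11, 36, 37, 40, 76, 69, 98]
  11 < parent 15 at index 0, swap → [11, 15, 36, 37, 40, 76, 69, 98]
Insert 47:
  append 47 at index 8 → [11, 15, 36, 37, 40, 76, 69, 98, 47] (no swap needed)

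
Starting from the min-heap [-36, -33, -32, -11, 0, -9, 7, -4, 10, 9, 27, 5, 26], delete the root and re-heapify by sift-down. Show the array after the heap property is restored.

[-33, -11, -32, -4, 0, -9, 7, 26, 10, 9, 27, 5]

remove root -36; move last element 26 to root → [26, -33, -32, -11, 0, -9, 7, -4, 10, 9, 27, 5]
26 vs smaller child -33 at index 1, swap → [-33, 26, -32, -11, 0, -9, 7, -4, 10, 9, 27, 5]
26 vs smaller child -11 at index 3, swap → [-33, -11, -32, 26, 0, -9, 7, -4, 10, 9, 27, 5]
26 vs smaller child -4 at index 7, swap → [-33, -11, -32, -4, 0, -9, 7, 26, 10, 9, 27, 5]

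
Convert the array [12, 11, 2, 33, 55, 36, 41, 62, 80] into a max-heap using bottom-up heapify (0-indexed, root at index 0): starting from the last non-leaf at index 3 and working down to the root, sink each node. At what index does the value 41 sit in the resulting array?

2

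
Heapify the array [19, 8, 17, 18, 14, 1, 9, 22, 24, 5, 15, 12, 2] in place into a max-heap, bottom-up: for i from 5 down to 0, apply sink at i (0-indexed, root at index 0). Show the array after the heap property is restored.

[24, 22, 17, 19, 15, 12, 9, 8, 18, 5, 14, 1, 2]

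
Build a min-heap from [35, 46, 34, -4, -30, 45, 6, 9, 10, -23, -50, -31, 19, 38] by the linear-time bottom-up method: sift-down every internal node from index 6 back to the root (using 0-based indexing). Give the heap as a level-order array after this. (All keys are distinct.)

sift down from index 6: already satisfies heap property
sift down from index 5:
  45 vs smaller child -31 at index 11, swap → [35, 46, 34, -4, -30, -31, 6, 9, 10, -23, -50, 45, 19, 38]
sift down from index 4:
  -30 vs smaller child -50 at index 10, swap → [35, 46, 34, -4, -50, -31, 6, 9, 10, -23, -30, 45, 19, 38]
sift down from index 3: already satisfies heap property
sift down from index 2:
  34 vs smaller child -31 at index 5, swap → [35, 46, -31, -4, -50, 34, 6, 9, 10, -23, -30, 45, 19, 38]
  34 vs smaller child 19 at index 12, swap → [35, 46, -31, -4, -50, 19, 6, 9, 10, -23, -30, 45, 34, 38]
sift down from index 1:
  46 vs smaller child -50 at index 4, swap → [35, -50, -31, -4, 46, 19, 6, 9, 10, -23, -30, 45, 34, 38]
  46 vs smaller child -30 at index 10, swap → [35, -50, -31, -4, -30, 19, 6, 9, 10, -23, 46, 45, 34, 38]
sift down from index 0:
  35 vs smaller child -50 at index 1, swap → [-50, 35, -31, -4, -30, 19, 6, 9, 10, -23, 46, 45, 34, 38]
  35 vs smaller child -30 at index 4, swap → [-50, -30, -31, -4, 35, 19, 6, 9, 10, -23, 46, 45, 34, 38]
  35 vs smaller child -23 at index 9, swap → [-50, -30, -31, -4, -23, 19, 6, 9, 10, 35, 46, 45, 34, 38]

[-50, -30, -31, -4, -23, 19, 6, 9, 10, 35, 46, 45, 34, 38]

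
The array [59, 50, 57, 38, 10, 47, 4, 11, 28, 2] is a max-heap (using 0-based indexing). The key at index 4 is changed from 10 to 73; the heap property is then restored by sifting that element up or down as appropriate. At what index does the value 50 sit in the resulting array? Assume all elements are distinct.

set index 4 from 10 to 73 → [59, 50, 57, 38, 73, 47, 4, 11, 28, 2]
73 > parent 50 at index 1, swap → [59, 73, 57, 38, 50, 47, 4, 11, 28, 2]
73 > parent 59 at index 0, swap → [73, 59, 57, 38, 50, 47, 4, 11, 28, 2]
resulting array: [73, 59, 57, 38, 50, 47, 4, 11, 28, 2]

4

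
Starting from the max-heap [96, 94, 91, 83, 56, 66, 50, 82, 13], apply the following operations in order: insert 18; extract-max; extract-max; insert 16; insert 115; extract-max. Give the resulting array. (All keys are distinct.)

[91, 83, 66, 82, 56, 13, 50, 18, 16]

insert 18:
  append 18 at index 9 → [96, 94, 91, 83, 56, 66, 50, 82, 13, 18] (no swap needed)
extract-max → returns 96:
  remove root 96; move last element 18 to root → [18, 94, 91, 83, 56, 66, 50, 82, 13]
  18 vs larger child 94 at index 1, swap → [94, 18, 91, 83, 56, 66, 50, 82, 13]
  18 vs larger child 83 at index 3, swap → [94, 83, 91, 18, 56, 66, 50, 82, 13]
  18 vs larger child 82 at index 7, swap → [94, 83, 91, 82, 56, 66, 50, 18, 13]
extract-max → returns 94:
  remove root 94; move last element 13 to root → [13, 83, 91, 82, 56, 66, 50, 18]
  13 vs larger child 91 at index 2, swap → [91, 83, 13, 82, 56, 66, 50, 18]
  13 vs larger child 66 at index 5, swap → [91, 83, 66, 82, 56, 13, 50, 18]
insert 16:
  append 16 at index 8 → [91, 83, 66, 82, 56, 13, 50, 18, 16] (no swap needed)
insert 115:
  append 115 at index 9 → [91, 83, 66, 82, 56, 13, 50, 18, 16, 115]
  115 > parent 56 at index 4, swap → [91, 83, 66, 82, 115, 13, 50, 18, 16, 56]
  115 > parent 83 at index 1, swap → [91, 115, 66, 82, 83, 13, 50, 18, 16, 56]
  115 > parent 91 at index 0, swap → [115, 91, 66, 82, 83, 13, 50, 18, 16, 56]
extract-max → returns 115:
  remove root 115; move last element 56 to root → [56, 91, 66, 82, 83, 13, 50, 18, 16]
  56 vs larger child 91 at index 1, swap → [91, 56, 66, 82, 83, 13, 50, 18, 16]
  56 vs larger child 83 at index 4, swap → [91, 83, 66, 82, 56, 13, 50, 18, 16]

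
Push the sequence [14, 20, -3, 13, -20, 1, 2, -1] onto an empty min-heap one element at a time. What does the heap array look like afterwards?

[-20, -3, 1, -1, 13, 14, 2, 20]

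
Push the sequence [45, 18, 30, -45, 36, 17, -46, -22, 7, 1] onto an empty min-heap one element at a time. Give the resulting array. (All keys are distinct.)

Insert 45:
  append 45 at index 0 → [45] (no swap needed)
Insert 18:
  append 18 at index 1 → [45, 18]
  18 < parent 45 at index 0, swap → [18, 45]
Insert 30:
  append 30 at index 2 → [18, 45, 30] (no swap needed)
Insert -45:
  append -45 at index 3 → [18, 45, 30, -45]
  -45 < parent 45 at index 1, swap → [18, -45, 30, 45]
  -45 < parent 18 at index 0, swap → [-45, 18, 30, 45]
Insert 36:
  append 36 at index 4 → [-45, 18, 30, 45, 36] (no swap needed)
Insert 17:
  append 17 at index 5 → [-45, 18, 30, 45, 36, 17]
  17 < parent 30 at index 2, swap → [-45, 18, 17, 45, 36, 30]
Insert -46:
  append -46 at index 6 → [-45, 18, 17, 45, 36, 30, -46]
  -46 < parent 17 at index 2, swap → [-45, 18, -46, 45, 36, 30, 17]
  -46 < parent -45 at index 0, swap → [-46, 18, -45, 45, 36, 30, 17]
Insert -22:
  append -22 at index 7 → [-46, 18, -45, 45, 36, 30, 17, -22]
  -22 < parent 45 at index 3, swap → [-46, 18, -45, -22, 36, 30, 17, 45]
  -22 < parent 18 at index 1, swap → [-46, -22, -45, 18, 36, 30, 17, 45]
Insert 7:
  append 7 at index 8 → [-46, -22, -45, 18, 36, 30, 17, 45, 7]
  7 < parent 18 at index 3, swap → [-46, -22, -45, 7, 36, 30, 17, 45, 18]
Insert 1:
  append 1 at index 9 → [-46, -22, -45, 7, 36, 30, 17, 45, 18, 1]
  1 < parent 36 at index 4, swap → [-46, -22, -45, 7, 1, 30, 17, 45, 18, 36]

[-46, -22, -45, 7, 1, 30, 17, 45, 18, 36]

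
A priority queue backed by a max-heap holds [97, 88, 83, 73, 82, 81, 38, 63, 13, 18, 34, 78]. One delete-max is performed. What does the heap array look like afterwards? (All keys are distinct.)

[88, 82, 83, 73, 78, 81, 38, 63, 13, 18, 34]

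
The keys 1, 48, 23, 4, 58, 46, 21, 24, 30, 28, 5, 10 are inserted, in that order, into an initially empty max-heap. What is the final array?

[58, 48, 46, 30, 28, 23, 21, 1, 24, 4, 5, 10]

Insert 1:
  append 1 at index 0 → [1] (no swap needed)
Insert 48:
  append 48 at index 1 → [1, 48]
  48 > parent 1 at index 0, swap → [48, 1]
Insert 23:
  append 23 at index 2 → [48, 1, 23] (no swap needed)
Insert 4:
  append 4 at index 3 → [48, 1, 23, 4]
  4 > parent 1 at index 1, swap → [48, 4, 23, 1]
Insert 58:
  append 58 at index 4 → [48, 4, 23, 1, 58]
  58 > parent 4 at index 1, swap → [48, 58, 23, 1, 4]
  58 > parent 48 at index 0, swap → [58, 48, 23, 1, 4]
Insert 46:
  append 46 at index 5 → [58, 48, 23, 1, 4, 46]
  46 > parent 23 at index 2, swap → [58, 48, 46, 1, 4, 23]
Insert 21:
  append 21 at index 6 → [58, 48, 46, 1, 4, 23, 21] (no swap needed)
Insert 24:
  append 24 at index 7 → [58, 48, 46, 1, 4, 23, 21, 24]
  24 > parent 1 at index 3, swap → [58, 48, 46, 24, 4, 23, 21, 1]
Insert 30:
  append 30 at index 8 → [58, 48, 46, 24, 4, 23, 21, 1, 30]
  30 > parent 24 at index 3, swap → [58, 48, 46, 30, 4, 23, 21, 1, 24]
Insert 28:
  append 28 at index 9 → [58, 48, 46, 30, 4, 23, 21, 1, 24, 28]
  28 > parent 4 at index 4, swap → [58, 48, 46, 30, 28, 23, 21, 1, 24, 4]
Insert 5:
  append 5 at index 10 → [58, 48, 46, 30, 28, 23, 21, 1, 24, 4, 5] (no swap needed)
Insert 10:
  append 10 at index 11 → [58, 48, 46, 30, 28, 23, 21, 1, 24, 4, 5, 10] (no swap needed)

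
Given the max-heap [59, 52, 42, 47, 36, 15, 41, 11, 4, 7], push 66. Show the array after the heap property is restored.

[66, 59, 42, 47, 52, 15, 41, 11, 4, 7, 36]

append 66 at index 10 → [59, 52, 42, 47, 36, 15, 41, 11, 4, 7, 66]
66 > parent 36 at index 4, swap → [59, 52, 42, 47, 66, 15, 41, 11, 4, 7, 36]
66 > parent 52 at index 1, swap → [59, 66, 42, 47, 52, 15, 41, 11, 4, 7, 36]
66 > parent 59 at index 0, swap → [66, 59, 42, 47, 52, 15, 41, 11, 4, 7, 36]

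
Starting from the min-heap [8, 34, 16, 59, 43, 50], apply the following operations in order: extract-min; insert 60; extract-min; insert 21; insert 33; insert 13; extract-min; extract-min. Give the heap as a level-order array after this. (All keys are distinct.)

extract-min → returns 8:
  remove root 8; move last element 50 to root → [50, 34, 16, 59, 43]
  50 vs smaller child 16 at index 2, swap → [16, 34, 50, 59, 43]
insert 60:
  append 60 at index 5 → [16, 34, 50, 59, 43, 60] (no swap needed)
extract-min → returns 16:
  remove root 16; move last element 60 to root → [60, 34, 50, 59, 43]
  60 vs smaller child 34 at index 1, swap → [34, 60, 50, 59, 43]
  60 vs smaller child 43 at index 4, swap → [34, 43, 50, 59, 60]
insert 21:
  append 21 at index 5 → [34, 43, 50, 59, 60, 21]
  21 < parent 50 at index 2, swap → [34, 43, 21, 59, 60, 50]
  21 < parent 34 at index 0, swap → [21, 43, 34, 59, 60, 50]
insert 33:
  append 33 at index 6 → [21, 43, 34, 59, 60, 50, 33]
  33 < parent 34 at index 2, swap → [21, 43, 33, 59, 60, 50, 34]
insert 13:
  append 13 at index 7 → [21, 43, 33, 59, 60, 50, 34, 13]
  13 < parent 59 at index 3, swap → [21, 43, 33, 13, 60, 50, 34, 59]
  13 < parent 43 at index 1, swap → [21, 13, 33, 43, 60, 50, 34, 59]
  13 < parent 21 at index 0, swap → [13, 21, 33, 43, 60, 50, 34, 59]
extract-min → returns 13:
  remove root 13; move last element 59 to root → [59, 21, 33, 43, 60, 50, 34]
  59 vs smaller child 21 at index 1, swap → [21, 59, 33, 43, 60, 50, 34]
  59 vs smaller child 43 at index 3, swap → [21, 43, 33, 59, 60, 50, 34]
extract-min → returns 21:
  remove root 21; move last element 34 to root → [34, 43, 33, 59, 60, 50]
  34 vs smaller child 33 at index 2, swap → [33, 43, 34, 59, 60, 50]

[33, 43, 34, 59, 60, 50]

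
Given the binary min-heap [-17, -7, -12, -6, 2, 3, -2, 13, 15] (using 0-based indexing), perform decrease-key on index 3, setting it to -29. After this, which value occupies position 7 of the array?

set index 3 from -6 to -29 → [-17, -7, -12, -29, 2, 3, -2, 13, 15]
-29 < parent -7 at index 1, swap → [-17, -29, -12, -7, 2, 3, -2, 13, 15]
-29 < parent -17 at index 0, swap → [-29, -17, -12, -7, 2, 3, -2, 13, 15]
resulting array: [-29, -17, -12, -7, 2, 3, -2, 13, 15]

13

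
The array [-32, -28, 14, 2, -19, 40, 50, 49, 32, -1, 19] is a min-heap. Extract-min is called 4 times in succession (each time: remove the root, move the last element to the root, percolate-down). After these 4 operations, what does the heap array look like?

extract-min #1 returns -32:
  remove root -32; move last element 19 to root → [19, -28, 14, 2, -19, 40, 50, 49, 32, -1]
  19 vs smaller child -28 at index 1, swap → [-28, 19, 14, 2, -19, 40, 50, 49, 32, -1]
  19 vs smaller child -19 at index 4, swap → [-28, -19, 14, 2, 19, 40, 50, 49, 32, -1]
  19 vs only child -1 at index 9, swap → [-28, -19, 14, 2, -1, 40, 50, 49, 32, 19]
extract-min #2 returns -28:
  remove root -28; move last element 19 to root → [19, -19, 14, 2, -1, 40, 50, 49, 32]
  19 vs smaller child -19 at index 1, swap → [-19, 19, 14, 2, -1, 40, 50, 49, 32]
  19 vs smaller child -1 at index 4, swap → [-19, -1, 14, 2, 19, 40, 50, 49, 32]
extract-min #3 returns -19:
  remove root -19; move last element 32 to root → [32, -1, 14, 2, 19, 40, 50, 49]
  32 vs smaller child -1 at index 1, swap → [-1, 32, 14, 2, 19, 40, 50, 49]
  32 vs smaller child 2 at index 3, swap → [-1, 2, 14, 32, 19, 40, 50, 49]
extract-min #4 returns -1:
  remove root -1; move last element 49 to root → [49, 2, 14, 32, 19, 40, 50]
  49 vs smaller child 2 at index 1, swap → [2, 49, 14, 32, 19, 40, 50]
  49 vs smaller child 19 at index 4, swap → [2, 19, 14, 32, 49, 40, 50]

[2, 19, 14, 32, 49, 40, 50]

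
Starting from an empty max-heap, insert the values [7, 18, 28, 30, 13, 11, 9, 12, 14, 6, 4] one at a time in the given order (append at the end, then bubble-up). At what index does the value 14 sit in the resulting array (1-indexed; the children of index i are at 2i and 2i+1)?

4

Insert 7:
  append 7 at index 1 → [7] (no swap needed)
Insert 18:
  append 18 at index 2 → [7, 18]
  18 > parent 7 at index 1, swap → [18, 7]
Insert 28:
  append 28 at index 3 → [18, 7, 28]
  28 > parent 18 at index 1, swap → [28, 7, 18]
Insert 30:
  append 30 at index 4 → [28, 7, 18, 30]
  30 > parent 7 at index 2, swap → [28, 30, 18, 7]
  30 > parent 28 at index 1, swap → [30, 28, 18, 7]
Insert 13:
  append 13 at index 5 → [30, 28, 18, 7, 13] (no swap needed)
Insert 11:
  append 11 at index 6 → [30, 28, 18, 7, 13, 11] (no swap needed)
Insert 9:
  append 9 at index 7 → [30, 28, 18, 7, 13, 11, 9] (no swap needed)
Insert 12:
  append 12 at index 8 → [30, 28, 18, 7, 13, 11, 9, 12]
  12 > parent 7 at index 4, swap → [30, 28, 18, 12, 13, 11, 9, 7]
Insert 14:
  append 14 at index 9 → [30, 28, 18, 12, 13, 11, 9, 7, 14]
  14 > parent 12 at index 4, swap → [30, 28, 18, 14, 13, 11, 9, 7, 12]
Insert 6:
  append 6 at index 10 → [30, 28, 18, 14, 13, 11, 9, 7, 12, 6] (no swap needed)
Insert 4:
  append 4 at index 11 → [30, 28, 18, 14, 13, 11, 9, 7, 12, 6, 4] (no swap needed)
resulting array: [30, 28, 18, 14, 13, 11, 9, 7, 12, 6, 4]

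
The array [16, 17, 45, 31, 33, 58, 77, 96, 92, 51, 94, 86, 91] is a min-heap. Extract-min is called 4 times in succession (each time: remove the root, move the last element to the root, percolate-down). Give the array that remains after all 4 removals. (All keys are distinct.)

[45, 51, 58, 91, 86, 94, 77, 96, 92]

extract-min #1 returns 16:
  remove root 16; move last element 91 to root → [91, 17, 45, 31, 33, 58, 77, 96, 92, 51, 94, 86]
  91 vs smaller child 17 at index 1, swap → [17, 91, 45, 31, 33, 58, 77, 96, 92, 51, 94, 86]
  91 vs smaller child 31 at index 3, swap → [17, 31, 45, 91, 33, 58, 77, 96, 92, 51, 94, 86]
extract-min #2 returns 17:
  remove root 17; move last element 86 to root → [86, 31, 45, 91, 33, 58, 77, 96, 92, 51, 94]
  86 vs smaller child 31 at index 1, swap → [31, 86, 45, 91, 33, 58, 77, 96, 92, 51, 94]
  86 vs smaller child 33 at index 4, swap → [31, 33, 45, 91, 86, 58, 77, 96, 92, 51, 94]
  86 vs smaller child 51 at index 9, swap → [31, 33, 45, 91, 51, 58, 77, 96, 92, 86, 94]
extract-min #3 returns 31:
  remove root 31; move last element 94 to root → [94, 33, 45, 91, 51, 58, 77, 96, 92, 86]
  94 vs smaller child 33 at index 1, swap → [33, 94, 45, 91, 51, 58, 77, 96, 92, 86]
  94 vs smaller child 51 at index 4, swap → [33, 51, 45, 91, 94, 58, 77, 96, 92, 86]
  94 vs only child 86 at index 9, swap → [33, 51, 45, 91, 86, 58, 77, 96, 92, 94]
extract-min #4 returns 33:
  remove root 33; move last element 94 to root → [94, 51, 45, 91, 86, 58, 77, 96, 92]
  94 vs smaller child 45 at index 2, swap → [45, 51, 94, 91, 86, 58, 77, 96, 92]
  94 vs smaller child 58 at index 5, swap → [45, 51, 58, 91, 86, 94, 77, 96, 92]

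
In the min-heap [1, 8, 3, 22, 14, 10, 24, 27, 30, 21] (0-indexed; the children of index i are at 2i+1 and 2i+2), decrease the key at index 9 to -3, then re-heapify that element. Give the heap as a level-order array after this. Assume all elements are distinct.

[-3, 1, 3, 22, 8, 10, 24, 27, 30, 14]

set index 9 from 21 to -3 → [1, 8, 3, 22, 14, 10, 24, 27, 30, -3]
-3 < parent 14 at index 4, swap → [1, 8, 3, 22, -3, 10, 24, 27, 30, 14]
-3 < parent 8 at index 1, swap → [1, -3, 3, 22, 8, 10, 24, 27, 30, 14]
-3 < parent 1 at index 0, swap → [-3, 1, 3, 22, 8, 10, 24, 27, 30, 14]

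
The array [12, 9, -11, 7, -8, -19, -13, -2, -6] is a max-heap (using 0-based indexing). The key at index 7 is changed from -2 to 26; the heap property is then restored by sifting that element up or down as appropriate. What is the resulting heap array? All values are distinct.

set index 7 from -2 to 26 → [12, 9, -11, 7, -8, -19, -13, 26, -6]
26 > parent 7 at index 3, swap → [12, 9, -11, 26, -8, -19, -13, 7, -6]
26 > parent 9 at index 1, swap → [12, 26, -11, 9, -8, -19, -13, 7, -6]
26 > parent 12 at index 0, swap → [26, 12, -11, 9, -8, -19, -13, 7, -6]

[26, 12, -11, 9, -8, -19, -13, 7, -6]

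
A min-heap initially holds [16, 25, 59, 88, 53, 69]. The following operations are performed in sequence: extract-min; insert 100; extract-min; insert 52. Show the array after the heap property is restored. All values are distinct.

extract-min → returns 16:
  remove root 16; move last element 69 to root → [69, 25, 59, 88, 53]
  69 vs smaller child 25 at index 1, swap → [25, 69, 59, 88, 53]
  69 vs smaller child 53 at index 4, swap → [25, 53, 59, 88, 69]
insert 100:
  append 100 at index 5 → [25, 53, 59, 88, 69, 100] (no swap needed)
extract-min → returns 25:
  remove root 25; move last element 100 to root → [100, 53, 59, 88, 69]
  100 vs smaller child 53 at index 1, swap → [53, 100, 59, 88, 69]
  100 vs smaller child 69 at index 4, swap → [53, 69, 59, 88, 100]
insert 52:
  append 52 at index 5 → [53, 69, 59, 88, 100, 52]
  52 < parent 59 at index 2, swap → [53, 69, 52, 88, 100, 59]
  52 < parent 53 at index 0, swap → [52, 69, 53, 88, 100, 59]

[52, 69, 53, 88, 100, 59]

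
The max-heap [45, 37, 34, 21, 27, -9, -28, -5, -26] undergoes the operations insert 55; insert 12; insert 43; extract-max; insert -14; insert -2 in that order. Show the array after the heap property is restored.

[45, 37, 43, 21, 27, 34, -28, -5, -26, -9, 12, -14, -2]

insert 55:
  append 55 at index 9 → [45, 37, 34, 21, 27, -9, -28, -5, -26, 55]
  55 > parent 27 at index 4, swap → [45, 37, 34, 21, 55, -9, -28, -5, -26, 27]
  55 > parent 37 at index 1, swap → [45, 55, 34, 21, 37, -9, -28, -5, -26, 27]
  55 > parent 45 at index 0, swap → [55, 45, 34, 21, 37, -9, -28, -5, -26, 27]
insert 12:
  append 12 at index 10 → [55, 45, 34, 21, 37, -9, -28, -5, -26, 27, 12] (no swap needed)
insert 43:
  append 43 at index 11 → [55, 45, 34, 21, 37, -9, -28, -5, -26, 27, 12, 43]
  43 > parent -9 at index 5, swap → [55, 45, 34, 21, 37, 43, -28, -5, -26, 27, 12, -9]
  43 > parent 34 at index 2, swap → [55, 45, 43, 21, 37, 34, -28, -5, -26, 27, 12, -9]
extract-max → returns 55:
  remove root 55; move last element -9 to root → [-9, 45, 43, 21, 37, 34, -28, -5, -26, 27, 12]
  -9 vs larger child 45 at index 1, swap → [45, -9, 43, 21, 37, 34, -28, -5, -26, 27, 12]
  -9 vs larger child 37 at index 4, swap → [45, 37, 43, 21, -9, 34, -28, -5, -26, 27, 12]
  -9 vs larger child 27 at index 9, swap → [45, 37, 43, 21, 27, 34, -28, -5, -26, -9, 12]
insert -14:
  append -14 at index 11 → [45, 37, 43, 21, 27, 34, -28, -5, -26, -9, 12, -14] (no swap needed)
insert -2:
  append -2 at index 12 → [45, 37, 43, 21, 27, 34, -28, -5, -26, -9, 12, -14, -2] (no swap needed)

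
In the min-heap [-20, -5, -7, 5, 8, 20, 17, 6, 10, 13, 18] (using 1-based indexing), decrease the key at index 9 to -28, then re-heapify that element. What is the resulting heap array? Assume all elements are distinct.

[-28, -20, -7, -5, 8, 20, 17, 6, 5, 13, 18]

set index 9 from 10 to -28 → [-20, -5, -7, 5, 8, 20, 17, 6, -28, 13, 18]
-28 < parent 5 at index 4, swap → [-20, -5, -7, -28, 8, 20, 17, 6, 5, 13, 18]
-28 < parent -5 at index 2, swap → [-20, -28, -7, -5, 8, 20, 17, 6, 5, 13, 18]
-28 < parent -20 at index 1, swap → [-28, -20, -7, -5, 8, 20, 17, 6, 5, 13, 18]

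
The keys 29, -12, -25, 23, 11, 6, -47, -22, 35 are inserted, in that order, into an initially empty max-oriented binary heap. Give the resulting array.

Insert 29:
  append 29 at index 0 → [29] (no swap needed)
Insert -12:
  append -12 at index 1 → [29, -12] (no swap needed)
Insert -25:
  append -25 at index 2 → [29, -12, -25] (no swap needed)
Insert 23:
  append 23 at index 3 → [29, -12, -25, 23]
  23 > parent -12 at index 1, swap → [29, 23, -25, -12]
Insert 11:
  append 11 at index 4 → [29, 23, -25, -12, 11] (no swap needed)
Insert 6:
  append 6 at index 5 → [29, 23, -25, -12, 11, 6]
  6 > parent -25 at index 2, swap → [29, 23, 6, -12, 11, -25]
Insert -47:
  append -47 at index 6 → [29, 23, 6, -12, 11, -25, -47] (no swap needed)
Insert -22:
  append -22 at index 7 → [29, 23, 6, -12, 11, -25, -47, -22] (no swap needed)
Insert 35:
  append 35 at index 8 → [29, 23, 6, -12, 11, -25, -47, -22, 35]
  35 > parent -12 at index 3, swap → [29, 23, 6, 35, 11, -25, -47, -22, -12]
  35 > parent 23 at index 1, swap → [29, 35, 6, 23, 11, -25, -47, -22, -12]
  35 > parent 29 at index 0, swap → [35, 29, 6, 23, 11, -25, -47, -22, -12]

[35, 29, 6, 23, 11, -25, -47, -22, -12]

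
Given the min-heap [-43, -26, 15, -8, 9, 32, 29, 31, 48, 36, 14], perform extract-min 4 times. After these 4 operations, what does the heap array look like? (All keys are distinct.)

[14, 31, 15, 48, 36, 32, 29]

extract-min #1 returns -43:
  remove root -43; move last element 14 to root → [14, -26, 15, -8, 9, 32, 29, 31, 48, 36]
  14 vs smaller child -26 at index 1, swap → [-26, 14, 15, -8, 9, 32, 29, 31, 48, 36]
  14 vs smaller child -8 at index 3, swap → [-26, -8, 15, 14, 9, 32, 29, 31, 48, 36]
extract-min #2 returns -26:
  remove root -26; move last element 36 to root → [36, -8, 15, 14, 9, 32, 29, 31, 48]
  36 vs smaller child -8 at index 1, swap → [-8, 36, 15, 14, 9, 32, 29, 31, 48]
  36 vs smaller child 9 at index 4, swap → [-8, 9, 15, 14, 36, 32, 29, 31, 48]
extract-min #3 returns -8:
  remove root -8; move last element 48 to root → [48, 9, 15, 14, 36, 32, 29, 31]
  48 vs smaller child 9 at index 1, swap → [9, 48, 15, 14, 36, 32, 29, 31]
  48 vs smaller child 14 at index 3, swap → [9, 14, 15, 48, 36, 32, 29, 31]
  48 vs only child 31 at index 7, swap → [9, 14, 15, 31, 36, 32, 29, 48]
extract-min #4 returns 9:
  remove root 9; move last element 48 to root → [48, 14, 15, 31, 36, 32, 29]
  48 vs smaller child 14 at index 1, swap → [14, 48, 15, 31, 36, 32, 29]
  48 vs smaller child 31 at index 3, swap → [14, 31, 15, 48, 36, 32, 29]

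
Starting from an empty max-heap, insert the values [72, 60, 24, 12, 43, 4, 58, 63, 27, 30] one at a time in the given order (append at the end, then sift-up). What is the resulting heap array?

Insert 72:
  append 72 at index 0 → [72] (no swap needed)
Insert 60:
  append 60 at index 1 → [72, 60] (no swap needed)
Insert 24:
  append 24 at index 2 → [72, 60, 24] (no swap needed)
Insert 12:
  append 12 at index 3 → [72, 60, 24, 12] (no swap needed)
Insert 43:
  append 43 at index 4 → [72, 60, 24, 12, 43] (no swap needed)
Insert 4:
  append 4 at index 5 → [72, 60, 24, 12, 43, 4] (no swap needed)
Insert 58:
  append 58 at index 6 → [72, 60, 24, 12, 43, 4, 58]
  58 > parent 24 at index 2, swap → [72, 60, 58, 12, 43, 4, 24]
Insert 63:
  append 63 at index 7 → [72, 60, 58, 12, 43, 4, 24, 63]
  63 > parent 12 at index 3, swap → [72, 60, 58, 63, 43, 4, 24, 12]
  63 > parent 60 at index 1, swap → [72, 63, 58, 60, 43, 4, 24, 12]
Insert 27:
  append 27 at index 8 → [72, 63, 58, 60, 43, 4, 24, 12, 27] (no swap needed)
Insert 30:
  append 30 at index 9 → [72, 63, 58, 60, 43, 4, 24, 12, 27, 30] (no swap needed)

[72, 63, 58, 60, 43, 4, 24, 12, 27, 30]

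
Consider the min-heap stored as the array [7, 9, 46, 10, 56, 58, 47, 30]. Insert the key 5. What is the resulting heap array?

append 5 at index 8 → [7, 9, 46, 10, 56, 58, 47, 30, 5]
5 < parent 10 at index 3, swap → [7, 9, 46, 5, 56, 58, 47, 30, 10]
5 < parent 9 at index 1, swap → [7, 5, 46, 9, 56, 58, 47, 30, 10]
5 < parent 7 at index 0, swap → [5, 7, 46, 9, 56, 58, 47, 30, 10]

[5, 7, 46, 9, 56, 58, 47, 30, 10]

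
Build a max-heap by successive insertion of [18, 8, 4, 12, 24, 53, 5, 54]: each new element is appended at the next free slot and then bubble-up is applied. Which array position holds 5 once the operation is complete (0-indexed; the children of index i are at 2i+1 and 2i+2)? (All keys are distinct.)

6

Insert 18:
  append 18 at index 0 → [18] (no swap needed)
Insert 8:
  append 8 at index 1 → [18, 8] (no swap needed)
Insert 4:
  append 4 at index 2 → [18, 8, 4] (no swap needed)
Insert 12:
  append 12 at index 3 → [18, 8, 4, 12]
  12 > parent 8 at index 1, swap → [18, 12, 4, 8]
Insert 24:
  append 24 at index 4 → [18, 12, 4, 8, 24]
  24 > parent 12 at index 1, swap → [18, 24, 4, 8, 12]
  24 > parent 18 at index 0, swap → [24, 18, 4, 8, 12]
Insert 53:
  append 53 at index 5 → [24, 18, 4, 8, 12, 53]
  53 > parent 4 at index 2, swap → [24, 18, 53, 8, 12, 4]
  53 > parent 24 at index 0, swap → [53, 18, 24, 8, 12, 4]
Insert 5:
  append 5 at index 6 → [53, 18, 24, 8, 12, 4, 5] (no swap needed)
Insert 54:
  append 54 at index 7 → [53, 18, 24, 8, 12, 4, 5, 54]
  54 > parent 8 at index 3, swap → [53, 18, 24, 54, 12, 4, 5, 8]
  54 > parent 18 at index 1, swap → [53, 54, 24, 18, 12, 4, 5, 8]
  54 > parent 53 at index 0, swap → [54, 53, 24, 18, 12, 4, 5, 8]
resulting array: [54, 53, 24, 18, 12, 4, 5, 8]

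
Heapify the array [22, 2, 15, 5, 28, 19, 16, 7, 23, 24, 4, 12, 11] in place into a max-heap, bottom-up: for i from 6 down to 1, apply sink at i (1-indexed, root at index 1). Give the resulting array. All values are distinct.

sift down from index 6: already satisfies heap property
sift down from index 5: already satisfies heap property
sift down from index 4:
  5 vs larger child 23 at index 9, swap → [22, 2, 15, 23, 28, 19, 16, 7, 5, 24, 4, 12, 11]
sift down from index 3:
  15 vs larger child 19 at index 6, swap → [22, 2, 19, 23, 28, 15, 16, 7, 5, 24, 4, 12, 11]
sift down from index 2:
  2 vs larger child 28 at index 5, swap → [22, 28, 19, 23, 2, 15, 16, 7, 5, 24, 4, 12, 11]
  2 vs larger child 24 at index 10, swap → [22, 28, 19, 23, 24, 15, 16, 7, 5, 2, 4, 12, 11]
sift down from index 1:
  22 vs larger child 28 at index 2, swap → [28, 22, 19, 23, 24, 15, 16, 7, 5, 2, 4, 12, 11]
  22 vs larger child 24 at index 5, swap → [28, 24, 19, 23, 22, 15, 16, 7, 5, 2, 4, 12, 11]

[28, 24, 19, 23, 22, 15, 16, 7, 5, 2, 4, 12, 11]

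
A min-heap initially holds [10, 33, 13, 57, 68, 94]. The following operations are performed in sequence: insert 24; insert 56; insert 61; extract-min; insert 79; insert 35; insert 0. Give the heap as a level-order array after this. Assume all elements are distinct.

[0, 13, 24, 56, 33, 94, 61, 57, 79, 68, 35]

insert 24:
  append 24 at index 6 → [10, 33, 13, 57, 68, 94, 24] (no swap needed)
insert 56:
  append 56 at index 7 → [10, 33, 13, 57, 68, 94, 24, 56]
  56 < parent 57 at index 3, swap → [10, 33, 13, 56, 68, 94, 24, 57]
insert 61:
  append 61 at index 8 → [10, 33, 13, 56, 68, 94, 24, 57, 61] (no swap needed)
extract-min → returns 10:
  remove root 10; move last element 61 to root → [61, 33, 13, 56, 68, 94, 24, 57]
  61 vs smaller child 13 at index 2, swap → [13, 33, 61, 56, 68, 94, 24, 57]
  61 vs smaller child 24 at index 6, swap → [13, 33, 24, 56, 68, 94, 61, 57]
insert 79:
  append 79 at index 8 → [13, 33, 24, 56, 68, 94, 61, 57, 79] (no swap needed)
insert 35:
  append 35 at index 9 → [13, 33, 24, 56, 68, 94, 61, 57, 79, 35]
  35 < parent 68 at index 4, swap → [13, 33, 24, 56, 35, 94, 61, 57, 79, 68]
insert 0:
  append 0 at index 10 → [13, 33, 24, 56, 35, 94, 61, 57, 79, 68, 0]
  0 < parent 35 at index 4, swap → [13, 33, 24, 56, 0, 94, 61, 57, 79, 68, 35]
  0 < parent 33 at index 1, swap → [13, 0, 24, 56, 33, 94, 61, 57, 79, 68, 35]
  0 < parent 13 at index 0, swap → [0, 13, 24, 56, 33, 94, 61, 57, 79, 68, 35]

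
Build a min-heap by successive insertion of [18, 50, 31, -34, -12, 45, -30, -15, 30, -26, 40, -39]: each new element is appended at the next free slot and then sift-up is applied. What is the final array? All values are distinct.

Insert 18:
  append 18 at index 0 → [18] (no swap needed)
Insert 50:
  append 50 at index 1 → [18, 50] (no swap needed)
Insert 31:
  append 31 at index 2 → [18, 50, 31] (no swap needed)
Insert -34:
  append -34 at index 3 → [18, 50, 31, -34]
  -34 < parent 50 at index 1, swap → [18, -34, 31, 50]
  -34 < parent 18 at index 0, swap → [-34, 18, 31, 50]
Insert -12:
  append -12 at index 4 → [-34, 18, 31, 50, -12]
  -12 < parent 18 at index 1, swap → [-34, -12, 31, 50, 18]
Insert 45:
  append 45 at index 5 → [-34, -12, 31, 50, 18, 45] (no swap needed)
Insert -30:
  append -30 at index 6 → [-34, -12, 31, 50, 18, 45, -30]
  -30 < parent 31 at index 2, swap → [-34, -12, -30, 50, 18, 45, 31]
Insert -15:
  append -15 at index 7 → [-34, -12, -30, 50, 18, 45, 31, -15]
  -15 < parent 50 at index 3, swap → [-34, -12, -30, -15, 18, 45, 31, 50]
  -15 < parent -12 at index 1, swap → [-34, -15, -30, -12, 18, 45, 31, 50]
Insert 30:
  append 30 at index 8 → [-34, -15, -30, -12, 18, 45, 31, 50, 30] (no swap needed)
Insert -26:
  append -26 at index 9 → [-34, -15, -30, -12, 18, 45, 31, 50, 30, -26]
  -26 < parent 18 at index 4, swap → [-34, -15, -30, -12, -26, 45, 31, 50, 30, 18]
  -26 < parent -15 at index 1, swap → [-34, -26, -30, -12, -15, 45, 31, 50, 30, 18]
Insert 40:
  append 40 at index 10 → [-34, -26, -30, -12, -15, 45, 31, 50, 30, 18, 40] (no swap needed)
Insert -39:
  append -39 at index 11 → [-34, -26, -30, -12, -15, 45, 31, 50, 30, 18, 40, -39]
  -39 < parent 45 at index 5, swap → [-34, -26, -30, -12, -15, -39, 31, 50, 30, 18, 40, 45]
  -39 < parent -30 at index 2, swap → [-34, -26, -39, -12, -15, -30, 31, 50, 30, 18, 40, 45]
  -39 < parent -34 at index 0, swap → [-39, -26, -34, -12, -15, -30, 31, 50, 30, 18, 40, 45]

[-39, -26, -34, -12, -15, -30, 31, 50, 30, 18, 40, 45]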